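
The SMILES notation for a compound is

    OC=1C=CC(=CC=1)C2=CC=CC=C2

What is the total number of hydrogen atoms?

Walk through each heavy atom and fill implicit hydrogens from standard valence (C 4, N 3, O 2, S 2, halogen 1):
  atom 1: O, bond orders sum to 1 (valence 2) → 1 H
  atom 2: C, bond orders sum to 4 (valence 4) → 0 H
  atom 3: C, bond orders sum to 3 (valence 4) → 1 H
  atom 4: C, bond orders sum to 3 (valence 4) → 1 H
  atom 5: C, bond orders sum to 4 (valence 4) → 0 H
  atom 6: C, bond orders sum to 3 (valence 4) → 1 H
  atom 7: C, bond orders sum to 3 (valence 4) → 1 H
  atom 8: C, bond orders sum to 4 (valence 4) → 0 H
  atom 9: C, bond orders sum to 3 (valence 4) → 1 H
  atom 10: C, bond orders sum to 3 (valence 4) → 1 H
  atom 11: C, bond orders sum to 3 (valence 4) → 1 H
  atom 12: C, bond orders sum to 3 (valence 4) → 1 H
  atom 13: C, bond orders sum to 3 (valence 4) → 1 H
Total hydrogens: 10.

10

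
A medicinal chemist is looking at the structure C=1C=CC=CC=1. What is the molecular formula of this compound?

Walk through each heavy atom and fill implicit hydrogens from standard valence (C 4, N 3, O 2, S 2, halogen 1):
  atom 1: C, bond orders sum to 3 (valence 4) → 1 H
  atom 2: C, bond orders sum to 3 (valence 4) → 1 H
  atom 3: C, bond orders sum to 3 (valence 4) → 1 H
  atom 4: C, bond orders sum to 3 (valence 4) → 1 H
  atom 5: C, bond orders sum to 3 (valence 4) → 1 H
  atom 6: C, bond orders sum to 3 (valence 4) → 1 H
Totals → C:6, H:6.

C6H6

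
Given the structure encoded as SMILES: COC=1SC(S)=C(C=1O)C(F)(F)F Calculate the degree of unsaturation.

Degree of unsaturation = (number of rings) + (number of π bonds).
Ring closures in the SMILES: 1.
π bonds: 2 double bonds (each 1 DoU) → 2 DoU from unsaturation.
Total DoU = 1 + 2 = 3.

3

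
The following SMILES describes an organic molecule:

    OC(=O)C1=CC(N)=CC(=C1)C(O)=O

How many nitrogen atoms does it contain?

1

Scan the SMILES for N atoms (remember two-letter symbols like Cl and Br are single atoms).
Nitrogen count: 1.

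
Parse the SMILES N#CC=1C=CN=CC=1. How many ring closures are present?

1

In SMILES, each pair of matching ring-closure digits denotes one ring-closing bond; the number of such bonds equals the number of independent rings.
Ring-closure bonds here: 1.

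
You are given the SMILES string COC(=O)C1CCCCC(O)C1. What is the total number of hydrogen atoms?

Walk through each heavy atom and fill implicit hydrogens from standard valence (C 4, N 3, O 2, S 2, halogen 1):
  atom 1: C, bond orders sum to 1 (valence 4) → 3 H
  atom 2: O, bond orders sum to 2 (valence 2) → 0 H
  atom 3: C, bond orders sum to 4 (valence 4) → 0 H
  atom 4: O, bond orders sum to 2 (valence 2) → 0 H
  atom 5: C, bond orders sum to 3 (valence 4) → 1 H
  atom 6: C, bond orders sum to 2 (valence 4) → 2 H
  atom 7: C, bond orders sum to 2 (valence 4) → 2 H
  atom 8: C, bond orders sum to 2 (valence 4) → 2 H
  atom 9: C, bond orders sum to 2 (valence 4) → 2 H
  atom 10: C, bond orders sum to 3 (valence 4) → 1 H
  atom 11: O, bond orders sum to 1 (valence 2) → 1 H
  atom 12: C, bond orders sum to 2 (valence 4) → 2 H
Total hydrogens: 16.

16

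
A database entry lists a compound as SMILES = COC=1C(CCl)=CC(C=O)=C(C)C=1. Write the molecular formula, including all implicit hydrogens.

C10H11ClO2

Walk through each heavy atom and fill implicit hydrogens from standard valence (C 4, N 3, O 2, S 2, halogen 1):
  atom 1: C, bond orders sum to 1 (valence 4) → 3 H
  atom 2: O, bond orders sum to 2 (valence 2) → 0 H
  atom 3: C, bond orders sum to 4 (valence 4) → 0 H
  atom 4: C, bond orders sum to 4 (valence 4) → 0 H
  atom 5: C, bond orders sum to 2 (valence 4) → 2 H
  atom 6: Cl (halogen, monovalent) → 0 H
  atom 7: C, bond orders sum to 3 (valence 4) → 1 H
  atom 8: C, bond orders sum to 4 (valence 4) → 0 H
  atom 9: C, bond orders sum to 3 (valence 4) → 1 H
  atom 10: O, bond orders sum to 2 (valence 2) → 0 H
  atom 11: C, bond orders sum to 4 (valence 4) → 0 H
  atom 12: C, bond orders sum to 1 (valence 4) → 3 H
  atom 13: C, bond orders sum to 3 (valence 4) → 1 H
Totals → C:10, H:11, Cl:1, O:2.
In Hill order: C10H11ClO2.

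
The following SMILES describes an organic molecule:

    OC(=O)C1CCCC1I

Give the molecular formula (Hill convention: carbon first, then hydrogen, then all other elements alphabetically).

C6H9IO2

Walk through each heavy atom and fill implicit hydrogens from standard valence (C 4, N 3, O 2, S 2, halogen 1):
  atom 1: O, bond orders sum to 1 (valence 2) → 1 H
  atom 2: C, bond orders sum to 4 (valence 4) → 0 H
  atom 3: O, bond orders sum to 2 (valence 2) → 0 H
  atom 4: C, bond orders sum to 3 (valence 4) → 1 H
  atom 5: C, bond orders sum to 2 (valence 4) → 2 H
  atom 6: C, bond orders sum to 2 (valence 4) → 2 H
  atom 7: C, bond orders sum to 2 (valence 4) → 2 H
  atom 8: C, bond orders sum to 3 (valence 4) → 1 H
  atom 9: I (halogen, monovalent) → 0 H
Totals → C:6, H:9, I:1, O:2.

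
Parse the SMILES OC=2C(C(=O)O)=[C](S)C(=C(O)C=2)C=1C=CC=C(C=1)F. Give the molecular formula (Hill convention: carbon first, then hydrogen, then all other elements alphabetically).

Walk through each heavy atom and fill implicit hydrogens from standard valence (C 4, N 3, O 2, S 2, halogen 1):
  atom 1: O, bond orders sum to 1 (valence 2) → 1 H
  atom 2: C, bond orders sum to 4 (valence 4) → 0 H
  atom 3: C, bond orders sum to 4 (valence 4) → 0 H
  atom 4: C, bond orders sum to 4 (valence 4) → 0 H
  atom 5: O, bond orders sum to 2 (valence 2) → 0 H
  atom 6: O, bond orders sum to 1 (valence 2) → 1 H
  atom 7: C with explicit H count 0
  atom 8: S, bond orders sum to 1 (valence 2) → 1 H
  atom 9: C, bond orders sum to 4 (valence 4) → 0 H
  atom 10: C, bond orders sum to 4 (valence 4) → 0 H
  atom 11: O, bond orders sum to 1 (valence 2) → 1 H
  atom 12: C, bond orders sum to 3 (valence 4) → 1 H
  atom 13: C, bond orders sum to 4 (valence 4) → 0 H
  atom 14: C, bond orders sum to 3 (valence 4) → 1 H
  atom 15: C, bond orders sum to 3 (valence 4) → 1 H
  atom 16: C, bond orders sum to 3 (valence 4) → 1 H
  atom 17: C, bond orders sum to 4 (valence 4) → 0 H
  atom 18: C, bond orders sum to 3 (valence 4) → 1 H
  atom 19: F (halogen, monovalent) → 0 H
Totals → C:13, H:9, F:1, O:4, S:1.
In Hill order: C13H9FO4S.

C13H9FO4S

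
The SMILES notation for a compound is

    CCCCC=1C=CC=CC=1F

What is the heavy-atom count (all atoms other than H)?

11

Every atom symbol written in the SMILES (organic subset) is one heavy atom; implicit H are not written.
Heavy atoms by element → C:10, F:1.
Total: 11.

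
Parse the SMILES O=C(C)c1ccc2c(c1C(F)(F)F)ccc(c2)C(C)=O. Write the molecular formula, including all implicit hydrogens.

C15H11F3O2

Walk through each heavy atom and fill implicit hydrogens from standard valence (C 4, N 3, O 2, S 2, halogen 1); for lowercase aromatic atoms, an aromatic c carries 1 H when it has two neighbours and 0 H with three, and aromatic n carries 0 H:
  atom 1: O, bond orders sum to 2 (valence 2) → 0 H
  atom 2: C, bond orders sum to 4 (valence 4) → 0 H
  atom 3: C, bond orders sum to 1 (valence 4) → 3 H
  atom 4: aromatic c, 3 neighbours → 0 H
  atom 5: aromatic c, 2 neighbours → 1 H
  atom 6: aromatic c, 2 neighbours → 1 H
  atom 7: aromatic c, 3 neighbours → 0 H
  atom 8: aromatic c, 3 neighbours → 0 H
  atom 9: aromatic c, 3 neighbours → 0 H
  atom 10: C, bond orders sum to 4 (valence 4) → 0 H
  atom 11: F (halogen, monovalent) → 0 H
  atom 12: F (halogen, monovalent) → 0 H
  atom 13: F (halogen, monovalent) → 0 H
  atom 14: aromatic c, 2 neighbours → 1 H
  atom 15: aromatic c, 2 neighbours → 1 H
  atom 16: aromatic c, 3 neighbours → 0 H
  atom 17: aromatic c, 2 neighbours → 1 H
  atom 18: C, bond orders sum to 4 (valence 4) → 0 H
  atom 19: C, bond orders sum to 1 (valence 4) → 3 H
  atom 20: O, bond orders sum to 2 (valence 2) → 0 H
Totals → C:15, H:11, F:3, O:2.
In Hill order: C15H11F3O2.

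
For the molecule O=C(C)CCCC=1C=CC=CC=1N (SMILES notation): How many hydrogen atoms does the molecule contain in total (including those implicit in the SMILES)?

Walk through each heavy atom and fill implicit hydrogens from standard valence (C 4, N 3, O 2, S 2, halogen 1):
  atom 1: O, bond orders sum to 2 (valence 2) → 0 H
  atom 2: C, bond orders sum to 4 (valence 4) → 0 H
  atom 3: C, bond orders sum to 1 (valence 4) → 3 H
  atom 4: C, bond orders sum to 2 (valence 4) → 2 H
  atom 5: C, bond orders sum to 2 (valence 4) → 2 H
  atom 6: C, bond orders sum to 2 (valence 4) → 2 H
  atom 7: C, bond orders sum to 4 (valence 4) → 0 H
  atom 8: C, bond orders sum to 3 (valence 4) → 1 H
  atom 9: C, bond orders sum to 3 (valence 4) → 1 H
  atom 10: C, bond orders sum to 3 (valence 4) → 1 H
  atom 11: C, bond orders sum to 3 (valence 4) → 1 H
  atom 12: C, bond orders sum to 4 (valence 4) → 0 H
  atom 13: N, bond orders sum to 1 (valence 3) → 2 H
Total hydrogens: 15.

15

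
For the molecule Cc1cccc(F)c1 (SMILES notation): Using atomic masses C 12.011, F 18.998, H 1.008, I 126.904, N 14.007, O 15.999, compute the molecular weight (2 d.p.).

110.13 g/mol

First, the molecular formula is C7H7F (counting implicit H from valence).
  C: 7 × 12.011 = 84.077
  F: 1 × 18.998 = 18.998
  H: 7 × 1.008 = 7.056
Sum: 7×12.011 + 1×18.998 + 7×1.008 = 110.131 → 110.13 g/mol.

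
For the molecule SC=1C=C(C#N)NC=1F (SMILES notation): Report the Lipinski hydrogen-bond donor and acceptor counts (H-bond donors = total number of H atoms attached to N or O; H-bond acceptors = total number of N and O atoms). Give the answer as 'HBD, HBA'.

1, 2

Donors: find every N or O and count the H atoms it carries.
  atom 6 (N): bond orders sum to 3 → 0 H
  atom 7 (N): bond orders sum to 2 → 1 H
Lipinski HBD = 1.
Acceptors: N atoms = 2, O atoms = 0 → HBA = 2.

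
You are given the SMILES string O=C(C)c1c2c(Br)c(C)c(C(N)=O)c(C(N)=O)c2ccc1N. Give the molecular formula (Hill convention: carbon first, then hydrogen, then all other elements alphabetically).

Walk through each heavy atom and fill implicit hydrogens from standard valence (C 4, N 3, O 2, S 2, halogen 1); for lowercase aromatic atoms, an aromatic c carries 1 H when it has two neighbours and 0 H with three, and aromatic n carries 0 H:
  atom 1: O, bond orders sum to 2 (valence 2) → 0 H
  atom 2: C, bond orders sum to 4 (valence 4) → 0 H
  atom 3: C, bond orders sum to 1 (valence 4) → 3 H
  atom 4: aromatic c, 3 neighbours → 0 H
  atom 5: aromatic c, 3 neighbours → 0 H
  atom 6: aromatic c, 3 neighbours → 0 H
  atom 7: Br (halogen, monovalent) → 0 H
  atom 8: aromatic c, 3 neighbours → 0 H
  atom 9: C, bond orders sum to 1 (valence 4) → 3 H
  atom 10: aromatic c, 3 neighbours → 0 H
  atom 11: C, bond orders sum to 4 (valence 4) → 0 H
  atom 12: N, bond orders sum to 1 (valence 3) → 2 H
  atom 13: O, bond orders sum to 2 (valence 2) → 0 H
  atom 14: aromatic c, 3 neighbours → 0 H
  atom 15: C, bond orders sum to 4 (valence 4) → 0 H
  atom 16: N, bond orders sum to 1 (valence 3) → 2 H
  atom 17: O, bond orders sum to 2 (valence 2) → 0 H
  atom 18: aromatic c, 3 neighbours → 0 H
  atom 19: aromatic c, 2 neighbours → 1 H
  atom 20: aromatic c, 2 neighbours → 1 H
  atom 21: aromatic c, 3 neighbours → 0 H
  atom 22: N, bond orders sum to 1 (valence 3) → 2 H
Totals → C:15, H:14, Br:1, N:3, O:3.

C15H14BrN3O3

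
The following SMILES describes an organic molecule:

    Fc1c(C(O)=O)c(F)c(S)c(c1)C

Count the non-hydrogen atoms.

13

Every atom symbol written in the SMILES (organic subset) is one heavy atom; implicit H are not written.
Heavy atoms by element → C:8, F:2, O:2, S:1.
Total: 13.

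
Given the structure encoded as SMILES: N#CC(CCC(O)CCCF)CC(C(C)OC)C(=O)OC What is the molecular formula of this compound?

C15H26FNO4

Walk through each heavy atom and fill implicit hydrogens from standard valence (C 4, N 3, O 2, S 2, halogen 1):
  atom 1: N, bond orders sum to 3 (valence 3) → 0 H
  atom 2: C, bond orders sum to 4 (valence 4) → 0 H
  atom 3: C, bond orders sum to 3 (valence 4) → 1 H
  atom 4: C, bond orders sum to 2 (valence 4) → 2 H
  atom 5: C, bond orders sum to 2 (valence 4) → 2 H
  atom 6: C, bond orders sum to 3 (valence 4) → 1 H
  atom 7: O, bond orders sum to 1 (valence 2) → 1 H
  atom 8: C, bond orders sum to 2 (valence 4) → 2 H
  atom 9: C, bond orders sum to 2 (valence 4) → 2 H
  atom 10: C, bond orders sum to 2 (valence 4) → 2 H
  atom 11: F (halogen, monovalent) → 0 H
  atom 12: C, bond orders sum to 2 (valence 4) → 2 H
  atom 13: C, bond orders sum to 3 (valence 4) → 1 H
  atom 14: C, bond orders sum to 3 (valence 4) → 1 H
  atom 15: C, bond orders sum to 1 (valence 4) → 3 H
  atom 16: O, bond orders sum to 2 (valence 2) → 0 H
  atom 17: C, bond orders sum to 1 (valence 4) → 3 H
  atom 18: C, bond orders sum to 4 (valence 4) → 0 H
  atom 19: O, bond orders sum to 2 (valence 2) → 0 H
  atom 20: O, bond orders sum to 2 (valence 2) → 0 H
  atom 21: C, bond orders sum to 1 (valence 4) → 3 H
Totals → C:15, H:26, F:1, N:1, O:4.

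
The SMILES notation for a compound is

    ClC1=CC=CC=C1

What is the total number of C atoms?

Count every carbon token in the SMILES (each C, including those in ring-closure positions and inside branches).
Carbon count: 6.

6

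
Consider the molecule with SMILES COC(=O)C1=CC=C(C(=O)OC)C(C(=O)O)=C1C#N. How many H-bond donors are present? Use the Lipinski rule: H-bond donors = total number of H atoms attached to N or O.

Donors: find every N or O and count the H atoms it carries.
  atom 2 (O): bond orders sum to 2 → 0 H
  atom 4 (O): bond orders sum to 2 → 0 H
  atom 10 (O): bond orders sum to 2 → 0 H
  atom 11 (O): bond orders sum to 2 → 0 H
  atom 15 (O): bond orders sum to 2 → 0 H
  atom 16 (O): bond orders sum to 1 → 1 H
  atom 19 (N): bond orders sum to 3 → 0 H
Lipinski HBD = 1.

1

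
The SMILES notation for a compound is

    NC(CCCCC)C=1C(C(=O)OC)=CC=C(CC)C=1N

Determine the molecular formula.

Walk through each heavy atom and fill implicit hydrogens from standard valence (C 4, N 3, O 2, S 2, halogen 1):
  atom 1: N, bond orders sum to 1 (valence 3) → 2 H
  atom 2: C, bond orders sum to 3 (valence 4) → 1 H
  atom 3: C, bond orders sum to 2 (valence 4) → 2 H
  atom 4: C, bond orders sum to 2 (valence 4) → 2 H
  atom 5: C, bond orders sum to 2 (valence 4) → 2 H
  atom 6: C, bond orders sum to 2 (valence 4) → 2 H
  atom 7: C, bond orders sum to 1 (valence 4) → 3 H
  atom 8: C, bond orders sum to 4 (valence 4) → 0 H
  atom 9: C, bond orders sum to 4 (valence 4) → 0 H
  atom 10: C, bond orders sum to 4 (valence 4) → 0 H
  atom 11: O, bond orders sum to 2 (valence 2) → 0 H
  atom 12: O, bond orders sum to 2 (valence 2) → 0 H
  atom 13: C, bond orders sum to 1 (valence 4) → 3 H
  atom 14: C, bond orders sum to 3 (valence 4) → 1 H
  atom 15: C, bond orders sum to 3 (valence 4) → 1 H
  atom 16: C, bond orders sum to 4 (valence 4) → 0 H
  atom 17: C, bond orders sum to 2 (valence 4) → 2 H
  atom 18: C, bond orders sum to 1 (valence 4) → 3 H
  atom 19: C, bond orders sum to 4 (valence 4) → 0 H
  atom 20: N, bond orders sum to 1 (valence 3) → 2 H
Totals → C:16, H:26, N:2, O:2.
In Hill order: C16H26N2O2.

C16H26N2O2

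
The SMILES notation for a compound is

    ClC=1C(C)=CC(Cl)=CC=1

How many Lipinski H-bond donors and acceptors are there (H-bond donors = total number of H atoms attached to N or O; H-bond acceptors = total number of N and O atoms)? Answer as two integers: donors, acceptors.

Donors: find every N or O and count the H atoms it carries.
  (no N or O atoms present)
Lipinski HBD = 0.
Acceptors: N atoms = 0, O atoms = 0 → HBA = 0.

0, 0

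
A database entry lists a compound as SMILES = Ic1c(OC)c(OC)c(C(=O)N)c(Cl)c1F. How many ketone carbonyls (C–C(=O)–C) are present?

0

Scan the SMILES for the ketone motif — none present.
Groups that are present: 1 amide, 2 ether.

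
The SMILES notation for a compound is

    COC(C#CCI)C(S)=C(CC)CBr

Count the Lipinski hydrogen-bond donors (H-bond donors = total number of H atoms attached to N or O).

Donors: find every N or O and count the H atoms it carries.
  atom 2 (O): bond orders sum to 2 → 0 H
Lipinski HBD = 0.

0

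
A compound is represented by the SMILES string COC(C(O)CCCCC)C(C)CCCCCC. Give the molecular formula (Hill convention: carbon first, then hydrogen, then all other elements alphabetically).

C16H34O2

Walk through each heavy atom and fill implicit hydrogens from standard valence (C 4, N 3, O 2, S 2, halogen 1):
  atom 1: C, bond orders sum to 1 (valence 4) → 3 H
  atom 2: O, bond orders sum to 2 (valence 2) → 0 H
  atom 3: C, bond orders sum to 3 (valence 4) → 1 H
  atom 4: C, bond orders sum to 3 (valence 4) → 1 H
  atom 5: O, bond orders sum to 1 (valence 2) → 1 H
  atom 6: C, bond orders sum to 2 (valence 4) → 2 H
  atom 7: C, bond orders sum to 2 (valence 4) → 2 H
  atom 8: C, bond orders sum to 2 (valence 4) → 2 H
  atom 9: C, bond orders sum to 2 (valence 4) → 2 H
  atom 10: C, bond orders sum to 1 (valence 4) → 3 H
  atom 11: C, bond orders sum to 3 (valence 4) → 1 H
  atom 12: C, bond orders sum to 1 (valence 4) → 3 H
  atom 13: C, bond orders sum to 2 (valence 4) → 2 H
  atom 14: C, bond orders sum to 2 (valence 4) → 2 H
  atom 15: C, bond orders sum to 2 (valence 4) → 2 H
  atom 16: C, bond orders sum to 2 (valence 4) → 2 H
  atom 17: C, bond orders sum to 2 (valence 4) → 2 H
  atom 18: C, bond orders sum to 1 (valence 4) → 3 H
Totals → C:16, H:34, O:2.
In Hill order: C16H34O2.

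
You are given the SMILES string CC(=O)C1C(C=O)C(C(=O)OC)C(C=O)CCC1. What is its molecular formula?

C13H18O5

Walk through each heavy atom and fill implicit hydrogens from standard valence (C 4, N 3, O 2, S 2, halogen 1):
  atom 1: C, bond orders sum to 1 (valence 4) → 3 H
  atom 2: C, bond orders sum to 4 (valence 4) → 0 H
  atom 3: O, bond orders sum to 2 (valence 2) → 0 H
  atom 4: C, bond orders sum to 3 (valence 4) → 1 H
  atom 5: C, bond orders sum to 3 (valence 4) → 1 H
  atom 6: C, bond orders sum to 3 (valence 4) → 1 H
  atom 7: O, bond orders sum to 2 (valence 2) → 0 H
  atom 8: C, bond orders sum to 3 (valence 4) → 1 H
  atom 9: C, bond orders sum to 4 (valence 4) → 0 H
  atom 10: O, bond orders sum to 2 (valence 2) → 0 H
  atom 11: O, bond orders sum to 2 (valence 2) → 0 H
  atom 12: C, bond orders sum to 1 (valence 4) → 3 H
  atom 13: C, bond orders sum to 3 (valence 4) → 1 H
  atom 14: C, bond orders sum to 3 (valence 4) → 1 H
  atom 15: O, bond orders sum to 2 (valence 2) → 0 H
  atom 16: C, bond orders sum to 2 (valence 4) → 2 H
  atom 17: C, bond orders sum to 2 (valence 4) → 2 H
  atom 18: C, bond orders sum to 2 (valence 4) → 2 H
Totals → C:13, H:18, O:5.
In Hill order: C13H18O5.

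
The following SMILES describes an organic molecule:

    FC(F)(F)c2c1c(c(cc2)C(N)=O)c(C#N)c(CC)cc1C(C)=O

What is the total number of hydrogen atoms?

13

Walk through each heavy atom and fill implicit hydrogens from standard valence (C 4, N 3, O 2, S 2, halogen 1); for lowercase aromatic atoms, an aromatic c carries 1 H when it has two neighbours and 0 H with three, and aromatic n carries 0 H:
  atom 1: F (halogen, monovalent) → 0 H
  atom 2: C, bond orders sum to 4 (valence 4) → 0 H
  atom 3: F (halogen, monovalent) → 0 H
  atom 4: F (halogen, monovalent) → 0 H
  atom 5: aromatic c, 3 neighbours → 0 H
  atom 6: aromatic c, 3 neighbours → 0 H
  atom 7: aromatic c, 3 neighbours → 0 H
  atom 8: aromatic c, 3 neighbours → 0 H
  atom 9: aromatic c, 2 neighbours → 1 H
  atom 10: aromatic c, 2 neighbours → 1 H
  atom 11: C, bond orders sum to 4 (valence 4) → 0 H
  atom 12: N, bond orders sum to 1 (valence 3) → 2 H
  atom 13: O, bond orders sum to 2 (valence 2) → 0 H
  atom 14: aromatic c, 3 neighbours → 0 H
  atom 15: C, bond orders sum to 4 (valence 4) → 0 H
  atom 16: N, bond orders sum to 3 (valence 3) → 0 H
  atom 17: aromatic c, 3 neighbours → 0 H
  atom 18: C, bond orders sum to 2 (valence 4) → 2 H
  atom 19: C, bond orders sum to 1 (valence 4) → 3 H
  atom 20: aromatic c, 2 neighbours → 1 H
  atom 21: aromatic c, 3 neighbours → 0 H
  atom 22: C, bond orders sum to 4 (valence 4) → 0 H
  atom 23: C, bond orders sum to 1 (valence 4) → 3 H
  atom 24: O, bond orders sum to 2 (valence 2) → 0 H
Total hydrogens: 13.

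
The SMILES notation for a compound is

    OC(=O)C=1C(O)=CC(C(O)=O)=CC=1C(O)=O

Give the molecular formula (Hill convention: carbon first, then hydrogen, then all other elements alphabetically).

Walk through each heavy atom and fill implicit hydrogens from standard valence (C 4, N 3, O 2, S 2, halogen 1):
  atom 1: O, bond orders sum to 1 (valence 2) → 1 H
  atom 2: C, bond orders sum to 4 (valence 4) → 0 H
  atom 3: O, bond orders sum to 2 (valence 2) → 0 H
  atom 4: C, bond orders sum to 4 (valence 4) → 0 H
  atom 5: C, bond orders sum to 4 (valence 4) → 0 H
  atom 6: O, bond orders sum to 1 (valence 2) → 1 H
  atom 7: C, bond orders sum to 3 (valence 4) → 1 H
  atom 8: C, bond orders sum to 4 (valence 4) → 0 H
  atom 9: C, bond orders sum to 4 (valence 4) → 0 H
  atom 10: O, bond orders sum to 1 (valence 2) → 1 H
  atom 11: O, bond orders sum to 2 (valence 2) → 0 H
  atom 12: C, bond orders sum to 3 (valence 4) → 1 H
  atom 13: C, bond orders sum to 4 (valence 4) → 0 H
  atom 14: C, bond orders sum to 4 (valence 4) → 0 H
  atom 15: O, bond orders sum to 1 (valence 2) → 1 H
  atom 16: O, bond orders sum to 2 (valence 2) → 0 H
Totals → C:9, H:6, O:7.

C9H6O7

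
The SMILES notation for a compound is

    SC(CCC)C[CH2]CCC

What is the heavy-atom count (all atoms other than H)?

10

Every atom symbol written in the SMILES (organic subset) is one heavy atom; implicit H are not written.
Heavy atoms by element → C:9, S:1.
Total: 10.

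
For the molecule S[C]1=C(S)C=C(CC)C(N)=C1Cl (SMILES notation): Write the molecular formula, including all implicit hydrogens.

Walk through each heavy atom and fill implicit hydrogens from standard valence (C 4, N 3, O 2, S 2, halogen 1):
  atom 1: S, bond orders sum to 1 (valence 2) → 1 H
  atom 2: C with explicit H count 0
  atom 3: C, bond orders sum to 4 (valence 4) → 0 H
  atom 4: S, bond orders sum to 1 (valence 2) → 1 H
  atom 5: C, bond orders sum to 3 (valence 4) → 1 H
  atom 6: C, bond orders sum to 4 (valence 4) → 0 H
  atom 7: C, bond orders sum to 2 (valence 4) → 2 H
  atom 8: C, bond orders sum to 1 (valence 4) → 3 H
  atom 9: C, bond orders sum to 4 (valence 4) → 0 H
  atom 10: N, bond orders sum to 1 (valence 3) → 2 H
  atom 11: C, bond orders sum to 4 (valence 4) → 0 H
  atom 12: Cl (halogen, monovalent) → 0 H
Totals → C:8, H:10, Cl:1, N:1, S:2.
In Hill order: C8H10ClNS2.

C8H10ClNS2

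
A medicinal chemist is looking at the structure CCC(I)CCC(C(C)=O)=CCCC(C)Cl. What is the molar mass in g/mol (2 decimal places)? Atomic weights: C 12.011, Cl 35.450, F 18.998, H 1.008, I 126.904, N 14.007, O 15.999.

356.67 g/mol

First, the molecular formula is C13H22ClIO (counting implicit H from valence).
  C: 13 × 12.011 = 156.143
  Cl: 1 × 35.450 = 35.450
  H: 22 × 1.008 = 22.176
  I: 1 × 126.904 = 126.904
  O: 1 × 15.999 = 15.999
Sum: 13×12.011 + 1×35.450 + 22×1.008 + 1×126.904 + 1×15.999 = 356.672 → 356.67 g/mol.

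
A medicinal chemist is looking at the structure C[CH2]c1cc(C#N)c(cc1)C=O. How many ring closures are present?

In SMILES, each pair of matching ring-closure digits denotes one ring-closing bond; the number of such bonds equals the number of independent rings.
Ring-closure bonds here: 1.

1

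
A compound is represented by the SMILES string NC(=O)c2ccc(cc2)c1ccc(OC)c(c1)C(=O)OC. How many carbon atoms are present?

16

Count every carbon token in the SMILES (each C, including those in ring-closure positions and inside branches).
Carbon count: 16.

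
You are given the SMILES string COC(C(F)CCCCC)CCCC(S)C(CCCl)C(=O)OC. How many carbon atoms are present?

17

Count every carbon token in the SMILES (each C, including those in ring-closure positions and inside branches).
Carbon count: 17.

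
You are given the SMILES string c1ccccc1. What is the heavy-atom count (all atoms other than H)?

6

Every atom symbol written in the SMILES (organic subset) is one heavy atom; implicit H are not written.
Heavy atoms by element → C:6.
Total: 6.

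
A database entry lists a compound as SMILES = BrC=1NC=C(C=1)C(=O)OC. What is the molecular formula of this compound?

Walk through each heavy atom and fill implicit hydrogens from standard valence (C 4, N 3, O 2, S 2, halogen 1):
  atom 1: Br (halogen, monovalent) → 0 H
  atom 2: C, bond orders sum to 4 (valence 4) → 0 H
  atom 3: N, bond orders sum to 2 (valence 3) → 1 H
  atom 4: C, bond orders sum to 3 (valence 4) → 1 H
  atom 5: C, bond orders sum to 4 (valence 4) → 0 H
  atom 6: C, bond orders sum to 3 (valence 4) → 1 H
  atom 7: C, bond orders sum to 4 (valence 4) → 0 H
  atom 8: O, bond orders sum to 2 (valence 2) → 0 H
  atom 9: O, bond orders sum to 2 (valence 2) → 0 H
  atom 10: C, bond orders sum to 1 (valence 4) → 3 H
Totals → C:6, H:6, Br:1, N:1, O:2.

C6H6BrNO2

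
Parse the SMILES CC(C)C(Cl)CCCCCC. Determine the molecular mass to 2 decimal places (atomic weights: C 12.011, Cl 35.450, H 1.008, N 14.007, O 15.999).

First, the molecular formula is C10H21Cl (counting implicit H from valence).
  C: 10 × 12.011 = 120.110
  Cl: 1 × 35.450 = 35.450
  H: 21 × 1.008 = 21.168
Sum: 10×12.011 + 1×35.450 + 21×1.008 = 176.728 → 176.73 g/mol.

176.73 g/mol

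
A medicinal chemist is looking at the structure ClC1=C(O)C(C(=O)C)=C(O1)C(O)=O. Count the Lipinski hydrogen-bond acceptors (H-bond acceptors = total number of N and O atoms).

N atoms: 0; O atoms: 5.
Lipinski HBA = 0 + 5 = 5.

5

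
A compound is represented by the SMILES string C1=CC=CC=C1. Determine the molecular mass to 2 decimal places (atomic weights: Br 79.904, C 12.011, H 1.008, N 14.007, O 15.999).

78.11 g/mol

First, the molecular formula is C6H6 (counting implicit H from valence).
  C: 6 × 12.011 = 72.066
  H: 6 × 1.008 = 6.048
Sum: 6×12.011 + 6×1.008 = 78.114 → 78.11 g/mol.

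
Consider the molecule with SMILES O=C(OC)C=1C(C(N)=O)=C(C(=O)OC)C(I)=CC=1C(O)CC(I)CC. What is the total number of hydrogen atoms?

Walk through each heavy atom and fill implicit hydrogens from standard valence (C 4, N 3, O 2, S 2, halogen 1):
  atom 1: O, bond orders sum to 2 (valence 2) → 0 H
  atom 2: C, bond orders sum to 4 (valence 4) → 0 H
  atom 3: O, bond orders sum to 2 (valence 2) → 0 H
  atom 4: C, bond orders sum to 1 (valence 4) → 3 H
  atom 5: C, bond orders sum to 4 (valence 4) → 0 H
  atom 6: C, bond orders sum to 4 (valence 4) → 0 H
  atom 7: C, bond orders sum to 4 (valence 4) → 0 H
  atom 8: N, bond orders sum to 1 (valence 3) → 2 H
  atom 9: O, bond orders sum to 2 (valence 2) → 0 H
  atom 10: C, bond orders sum to 4 (valence 4) → 0 H
  atom 11: C, bond orders sum to 4 (valence 4) → 0 H
  atom 12: O, bond orders sum to 2 (valence 2) → 0 H
  atom 13: O, bond orders sum to 2 (valence 2) → 0 H
  atom 14: C, bond orders sum to 1 (valence 4) → 3 H
  atom 15: C, bond orders sum to 4 (valence 4) → 0 H
  atom 16: I (halogen, monovalent) → 0 H
  atom 17: C, bond orders sum to 3 (valence 4) → 1 H
  atom 18: C, bond orders sum to 4 (valence 4) → 0 H
  atom 19: C, bond orders sum to 3 (valence 4) → 1 H
  atom 20: O, bond orders sum to 1 (valence 2) → 1 H
  atom 21: C, bond orders sum to 2 (valence 4) → 2 H
  atom 22: C, bond orders sum to 3 (valence 4) → 1 H
  atom 23: I (halogen, monovalent) → 0 H
  atom 24: C, bond orders sum to 2 (valence 4) → 2 H
  atom 25: C, bond orders sum to 1 (valence 4) → 3 H
Total hydrogens: 19.

19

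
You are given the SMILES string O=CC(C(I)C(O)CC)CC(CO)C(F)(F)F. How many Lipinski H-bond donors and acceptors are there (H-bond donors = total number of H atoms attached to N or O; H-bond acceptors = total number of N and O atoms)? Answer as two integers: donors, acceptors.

Donors: find every N or O and count the H atoms it carries.
  atom 1 (O): bond orders sum to 2 → 0 H
  atom 7 (O): bond orders sum to 1 → 1 H
  atom 13 (O): bond orders sum to 1 → 1 H
Lipinski HBD = 2.
Acceptors: N atoms = 0, O atoms = 3 → HBA = 3.

2, 3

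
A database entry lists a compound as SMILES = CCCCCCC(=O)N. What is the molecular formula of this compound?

Walk through each heavy atom and fill implicit hydrogens from standard valence (C 4, N 3, O 2, S 2, halogen 1):
  atom 1: C, bond orders sum to 1 (valence 4) → 3 H
  atom 2: C, bond orders sum to 2 (valence 4) → 2 H
  atom 3: C, bond orders sum to 2 (valence 4) → 2 H
  atom 4: C, bond orders sum to 2 (valence 4) → 2 H
  atom 5: C, bond orders sum to 2 (valence 4) → 2 H
  atom 6: C, bond orders sum to 2 (valence 4) → 2 H
  atom 7: C, bond orders sum to 4 (valence 4) → 0 H
  atom 8: O, bond orders sum to 2 (valence 2) → 0 H
  atom 9: N, bond orders sum to 1 (valence 3) → 2 H
Totals → C:7, H:15, N:1, O:1.

C7H15NO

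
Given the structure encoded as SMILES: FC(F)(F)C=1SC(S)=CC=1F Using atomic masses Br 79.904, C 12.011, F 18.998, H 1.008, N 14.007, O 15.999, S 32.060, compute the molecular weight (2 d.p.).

202.18 g/mol

First, the molecular formula is C5H2F4S2 (counting implicit H from valence).
  C: 5 × 12.011 = 60.055
  F: 4 × 18.998 = 75.992
  H: 2 × 1.008 = 2.016
  S: 2 × 32.060 = 64.120
Sum: 5×12.011 + 4×18.998 + 2×1.008 + 2×32.060 = 202.183 → 202.18 g/mol.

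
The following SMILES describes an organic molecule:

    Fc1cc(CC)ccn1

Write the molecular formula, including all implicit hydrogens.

C7H8FN

Walk through each heavy atom and fill implicit hydrogens from standard valence (C 4, N 3, O 2, S 2, halogen 1); for lowercase aromatic atoms, an aromatic c carries 1 H when it has two neighbours and 0 H with three, and aromatic n carries 0 H:
  atom 1: F (halogen, monovalent) → 0 H
  atom 2: aromatic c, 3 neighbours → 0 H
  atom 3: aromatic c, 2 neighbours → 1 H
  atom 4: aromatic c, 3 neighbours → 0 H
  atom 5: C, bond orders sum to 2 (valence 4) → 2 H
  atom 6: C, bond orders sum to 1 (valence 4) → 3 H
  atom 7: aromatic c, 2 neighbours → 1 H
  atom 8: aromatic c, 2 neighbours → 1 H
  atom 9: aromatic n, 2 neighbours → 0 H
Totals → C:7, H:8, F:1, N:1.
In Hill order: C7H8FN.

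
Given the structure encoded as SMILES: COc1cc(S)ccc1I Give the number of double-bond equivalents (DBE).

Molecular formula: C7H7IOS.
DoU = (2C + 2 + N − H − X) / 2, where X is the halogen count and O/S are ignored.
    = (2·7 + 2 + 0 − 7 − 1) / 2 = 8 / 2 = 4.

4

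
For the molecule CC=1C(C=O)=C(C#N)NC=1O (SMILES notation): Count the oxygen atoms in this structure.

Scan the SMILES for O atoms (remember two-letter symbols like Cl and Br are single atoms).
Oxygen count: 2.

2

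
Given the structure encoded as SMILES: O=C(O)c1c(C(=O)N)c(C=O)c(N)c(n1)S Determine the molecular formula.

C8H7N3O4S

Walk through each heavy atom and fill implicit hydrogens from standard valence (C 4, N 3, O 2, S 2, halogen 1); for lowercase aromatic atoms, an aromatic c carries 1 H when it has two neighbours and 0 H with three, and aromatic n carries 0 H:
  atom 1: O, bond orders sum to 2 (valence 2) → 0 H
  atom 2: C, bond orders sum to 4 (valence 4) → 0 H
  atom 3: O, bond orders sum to 1 (valence 2) → 1 H
  atom 4: aromatic c, 3 neighbours → 0 H
  atom 5: aromatic c, 3 neighbours → 0 H
  atom 6: C, bond orders sum to 4 (valence 4) → 0 H
  atom 7: O, bond orders sum to 2 (valence 2) → 0 H
  atom 8: N, bond orders sum to 1 (valence 3) → 2 H
  atom 9: aromatic c, 3 neighbours → 0 H
  atom 10: C, bond orders sum to 3 (valence 4) → 1 H
  atom 11: O, bond orders sum to 2 (valence 2) → 0 H
  atom 12: aromatic c, 3 neighbours → 0 H
  atom 13: N, bond orders sum to 1 (valence 3) → 2 H
  atom 14: aromatic c, 3 neighbours → 0 H
  atom 15: aromatic n, 2 neighbours → 0 H
  atom 16: S, bond orders sum to 1 (valence 2) → 1 H
Totals → C:8, H:7, N:3, O:4, S:1.
In Hill order: C8H7N3O4S.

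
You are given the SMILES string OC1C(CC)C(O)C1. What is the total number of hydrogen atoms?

12

Walk through each heavy atom and fill implicit hydrogens from standard valence (C 4, N 3, O 2, S 2, halogen 1):
  atom 1: O, bond orders sum to 1 (valence 2) → 1 H
  atom 2: C, bond orders sum to 3 (valence 4) → 1 H
  atom 3: C, bond orders sum to 3 (valence 4) → 1 H
  atom 4: C, bond orders sum to 2 (valence 4) → 2 H
  atom 5: C, bond orders sum to 1 (valence 4) → 3 H
  atom 6: C, bond orders sum to 3 (valence 4) → 1 H
  atom 7: O, bond orders sum to 1 (valence 2) → 1 H
  atom 8: C, bond orders sum to 2 (valence 4) → 2 H
Total hydrogens: 12.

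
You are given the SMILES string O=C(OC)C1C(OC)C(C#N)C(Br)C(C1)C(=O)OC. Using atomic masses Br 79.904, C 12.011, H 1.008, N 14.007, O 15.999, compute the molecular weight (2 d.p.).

334.17 g/mol

First, the molecular formula is C12H16BrNO5 (counting implicit H from valence).
  Br: 1 × 79.904 = 79.904
  C: 12 × 12.011 = 144.132
  H: 16 × 1.008 = 16.128
  N: 1 × 14.007 = 14.007
  O: 5 × 15.999 = 79.995
Sum: 1×79.904 + 12×12.011 + 16×1.008 + 1×14.007 + 5×15.999 = 334.166 → 334.17 g/mol.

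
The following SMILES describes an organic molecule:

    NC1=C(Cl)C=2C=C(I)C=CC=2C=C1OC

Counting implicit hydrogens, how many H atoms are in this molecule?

Walk through each heavy atom and fill implicit hydrogens from standard valence (C 4, N 3, O 2, S 2, halogen 1):
  atom 1: N, bond orders sum to 1 (valence 3) → 2 H
  atom 2: C, bond orders sum to 4 (valence 4) → 0 H
  atom 3: C, bond orders sum to 4 (valence 4) → 0 H
  atom 4: Cl (halogen, monovalent) → 0 H
  atom 5: C, bond orders sum to 4 (valence 4) → 0 H
  atom 6: C, bond orders sum to 3 (valence 4) → 1 H
  atom 7: C, bond orders sum to 4 (valence 4) → 0 H
  atom 8: I (halogen, monovalent) → 0 H
  atom 9: C, bond orders sum to 3 (valence 4) → 1 H
  atom 10: C, bond orders sum to 3 (valence 4) → 1 H
  atom 11: C, bond orders sum to 4 (valence 4) → 0 H
  atom 12: C, bond orders sum to 3 (valence 4) → 1 H
  atom 13: C, bond orders sum to 4 (valence 4) → 0 H
  atom 14: O, bond orders sum to 2 (valence 2) → 0 H
  atom 15: C, bond orders sum to 1 (valence 4) → 3 H
Total hydrogens: 9.

9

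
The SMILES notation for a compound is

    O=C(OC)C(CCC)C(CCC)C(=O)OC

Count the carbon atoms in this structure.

12

Count every carbon token in the SMILES (each C, including those in ring-closure positions and inside branches).
Carbon count: 12.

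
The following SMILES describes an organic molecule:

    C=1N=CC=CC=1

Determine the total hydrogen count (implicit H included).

5

Walk through each heavy atom and fill implicit hydrogens from standard valence (C 4, N 3, O 2, S 2, halogen 1):
  atom 1: C, bond orders sum to 3 (valence 4) → 1 H
  atom 2: N, bond orders sum to 3 (valence 3) → 0 H
  atom 3: C, bond orders sum to 3 (valence 4) → 1 H
  atom 4: C, bond orders sum to 3 (valence 4) → 1 H
  atom 5: C, bond orders sum to 3 (valence 4) → 1 H
  atom 6: C, bond orders sum to 3 (valence 4) → 1 H
Total hydrogens: 5.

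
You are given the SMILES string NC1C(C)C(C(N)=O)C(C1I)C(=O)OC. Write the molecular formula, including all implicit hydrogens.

C9H15IN2O3

Walk through each heavy atom and fill implicit hydrogens from standard valence (C 4, N 3, O 2, S 2, halogen 1):
  atom 1: N, bond orders sum to 1 (valence 3) → 2 H
  atom 2: C, bond orders sum to 3 (valence 4) → 1 H
  atom 3: C, bond orders sum to 3 (valence 4) → 1 H
  atom 4: C, bond orders sum to 1 (valence 4) → 3 H
  atom 5: C, bond orders sum to 3 (valence 4) → 1 H
  atom 6: C, bond orders sum to 4 (valence 4) → 0 H
  atom 7: N, bond orders sum to 1 (valence 3) → 2 H
  atom 8: O, bond orders sum to 2 (valence 2) → 0 H
  atom 9: C, bond orders sum to 3 (valence 4) → 1 H
  atom 10: C, bond orders sum to 3 (valence 4) → 1 H
  atom 11: I (halogen, monovalent) → 0 H
  atom 12: C, bond orders sum to 4 (valence 4) → 0 H
  atom 13: O, bond orders sum to 2 (valence 2) → 0 H
  atom 14: O, bond orders sum to 2 (valence 2) → 0 H
  atom 15: C, bond orders sum to 1 (valence 4) → 3 H
Totals → C:9, H:15, I:1, N:2, O:3.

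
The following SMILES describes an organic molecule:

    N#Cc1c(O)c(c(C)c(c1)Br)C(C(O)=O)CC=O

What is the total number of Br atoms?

Scan the SMILES for Br atoms (remember two-letter symbols like Cl and Br are single atoms).
Bromine count: 1.

1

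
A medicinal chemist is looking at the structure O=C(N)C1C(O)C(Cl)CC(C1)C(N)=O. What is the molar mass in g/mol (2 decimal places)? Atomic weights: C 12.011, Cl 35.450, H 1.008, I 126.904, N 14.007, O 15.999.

220.65 g/mol

First, the molecular formula is C8H13ClN2O3 (counting implicit H from valence).
  C: 8 × 12.011 = 96.088
  Cl: 1 × 35.450 = 35.450
  H: 13 × 1.008 = 13.104
  N: 2 × 14.007 = 28.014
  O: 3 × 15.999 = 47.997
Sum: 8×12.011 + 1×35.450 + 13×1.008 + 2×14.007 + 3×15.999 = 220.653 → 220.65 g/mol.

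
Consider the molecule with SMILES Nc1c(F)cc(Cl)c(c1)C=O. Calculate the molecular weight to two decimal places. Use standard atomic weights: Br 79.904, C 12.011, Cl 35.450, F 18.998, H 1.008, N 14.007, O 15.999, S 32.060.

173.57 g/mol

First, the molecular formula is C7H5ClFNO (counting implicit H from valence).
  C: 7 × 12.011 = 84.077
  Cl: 1 × 35.450 = 35.450
  F: 1 × 18.998 = 18.998
  H: 5 × 1.008 = 5.040
  N: 1 × 14.007 = 14.007
  O: 1 × 15.999 = 15.999
Sum: 7×12.011 + 1×35.450 + 1×18.998 + 5×1.008 + 1×14.007 + 1×15.999 = 173.571 → 173.57 g/mol.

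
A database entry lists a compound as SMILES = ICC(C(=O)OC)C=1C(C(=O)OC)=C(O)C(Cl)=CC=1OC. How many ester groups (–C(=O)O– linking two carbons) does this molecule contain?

2

The ester motif appears at heavy-atom positions 4, 10 in the SMILES.
Other groups present: 1 ether, 1 hydroxyl.
Ester count: 2.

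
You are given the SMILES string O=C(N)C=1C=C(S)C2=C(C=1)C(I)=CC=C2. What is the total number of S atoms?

Scan the SMILES for S atoms (remember two-letter symbols like Cl and Br are single atoms).
Sulfur count: 1.

1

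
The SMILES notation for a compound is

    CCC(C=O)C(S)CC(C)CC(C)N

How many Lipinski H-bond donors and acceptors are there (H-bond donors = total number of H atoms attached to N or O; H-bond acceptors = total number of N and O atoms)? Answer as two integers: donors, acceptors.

2, 2

Donors: find every N or O and count the H atoms it carries.
  atom 5 (O): bond orders sum to 2 → 0 H
  atom 14 (N): bond orders sum to 1 → 2 H
Lipinski HBD = 2.
Acceptors: N atoms = 1, O atoms = 1 → HBA = 2.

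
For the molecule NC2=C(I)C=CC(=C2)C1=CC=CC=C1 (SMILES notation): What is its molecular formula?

C12H10IN

Walk through each heavy atom and fill implicit hydrogens from standard valence (C 4, N 3, O 2, S 2, halogen 1):
  atom 1: N, bond orders sum to 1 (valence 3) → 2 H
  atom 2: C, bond orders sum to 4 (valence 4) → 0 H
  atom 3: C, bond orders sum to 4 (valence 4) → 0 H
  atom 4: I (halogen, monovalent) → 0 H
  atom 5: C, bond orders sum to 3 (valence 4) → 1 H
  atom 6: C, bond orders sum to 3 (valence 4) → 1 H
  atom 7: C, bond orders sum to 4 (valence 4) → 0 H
  atom 8: C, bond orders sum to 3 (valence 4) → 1 H
  atom 9: C, bond orders sum to 4 (valence 4) → 0 H
  atom 10: C, bond orders sum to 3 (valence 4) → 1 H
  atom 11: C, bond orders sum to 3 (valence 4) → 1 H
  atom 12: C, bond orders sum to 3 (valence 4) → 1 H
  atom 13: C, bond orders sum to 3 (valence 4) → 1 H
  atom 14: C, bond orders sum to 3 (valence 4) → 1 H
Totals → C:12, H:10, I:1, N:1.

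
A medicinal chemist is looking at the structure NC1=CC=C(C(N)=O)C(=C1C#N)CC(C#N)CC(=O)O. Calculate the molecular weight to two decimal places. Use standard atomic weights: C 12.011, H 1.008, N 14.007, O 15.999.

First, the molecular formula is C13H12N4O3 (counting implicit H from valence).
  C: 13 × 12.011 = 156.143
  H: 12 × 1.008 = 12.096
  N: 4 × 14.007 = 56.028
  O: 3 × 15.999 = 47.997
Sum: 13×12.011 + 12×1.008 + 4×14.007 + 3×15.999 = 272.264 → 272.26 g/mol.

272.26 g/mol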